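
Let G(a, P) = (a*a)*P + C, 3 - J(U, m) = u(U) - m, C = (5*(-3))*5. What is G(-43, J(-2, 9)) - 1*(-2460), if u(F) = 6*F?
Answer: 46761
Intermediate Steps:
C = -75 (C = -15*5 = -75)
J(U, m) = 3 + m - 6*U (J(U, m) = 3 - (6*U - m) = 3 - (-m + 6*U) = 3 + (m - 6*U) = 3 + m - 6*U)
G(a, P) = -75 + P*a² (G(a, P) = (a*a)*P - 75 = a²*P - 75 = P*a² - 75 = -75 + P*a²)
G(-43, J(-2, 9)) - 1*(-2460) = (-75 + (3 + 9 - 6*(-2))*(-43)²) - 1*(-2460) = (-75 + (3 + 9 + 12)*1849) + 2460 = (-75 + 24*1849) + 2460 = (-75 + 44376) + 2460 = 44301 + 2460 = 46761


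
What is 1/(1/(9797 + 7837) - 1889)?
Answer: -17634/33310625 ≈ -0.00052938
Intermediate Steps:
1/(1/(9797 + 7837) - 1889) = 1/(1/17634 - 1889) = 1/(-33310625/17634) = -17634/33310625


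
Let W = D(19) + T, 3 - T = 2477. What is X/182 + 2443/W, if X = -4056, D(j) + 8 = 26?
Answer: -400237/17192 ≈ -23.280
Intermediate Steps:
T = -2474 (T = 3 - 1*2477 = 3 - 2477 = -2474)
D(j) = 18 (D(j) = -8 + 26 = 18)
W = -2456 (W = 18 - 2474 = -2456)
X/182 + 2443/W = -4056/182 + 2443/(-2456) = -4056*1/182 + 2443*(-1/2456) = -156/7 - 2443/2456 = -400237/17192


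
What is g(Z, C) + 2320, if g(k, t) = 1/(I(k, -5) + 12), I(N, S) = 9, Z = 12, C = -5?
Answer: 48721/21 ≈ 2320.0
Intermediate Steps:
g(k, t) = 1/21 (g(k, t) = 1/(9 + 12) = 1/21)
g(Z, C) + 2320 = 1/21 + 2320 = 48721/21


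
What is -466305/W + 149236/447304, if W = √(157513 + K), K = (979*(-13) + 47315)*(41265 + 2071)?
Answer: 37309/111826 - 466305*√1499063081/1499063081 ≈ -11.710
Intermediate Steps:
K = 1498905568 (K = (-12727 + 47315)*43336 = 34588*43336 = 1498905568)
W = √1499063081 (W = √(157513 + 1498905568) = √1499063081 ≈ 38718.)
-466305/W + 149236/447304 = -466305*√1499063081/1499063081 + 149236/447304 = -466305*√1499063081/1499063081 + 149236*(1/447304) = -466305*√1499063081/1499063081 + 37309/111826 = 37309/111826 - 466305*√1499063081/1499063081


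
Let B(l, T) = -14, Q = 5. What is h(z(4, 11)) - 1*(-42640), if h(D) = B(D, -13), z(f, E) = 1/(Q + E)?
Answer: 42626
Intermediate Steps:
z(f, E) = 1/(5 + E)
h(D) = -14
h(z(4, 11)) - 1*(-42640) = -14 - 1*(-42640) = -14 + 42640 = 42626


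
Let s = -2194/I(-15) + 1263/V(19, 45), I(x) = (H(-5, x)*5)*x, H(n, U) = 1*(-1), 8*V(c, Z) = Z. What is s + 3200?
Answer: 84882/25 ≈ 3395.3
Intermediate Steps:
V(c, Z) = Z/8
H(n, U) = -1
I(x) = -5*x (I(x) = (-1*5)*x = -5*x)
s = 4882/25 (s = -2194/((-5*(-15))) + 1263/(((⅛)*45)) = -2194/75 + 1263/(45/8) = -2194*1/75 + 1263*(8/45) = -2194/75 + 3368/15 = 4882/25 ≈ 195.28)
s + 3200 = 4882/25 + 3200 = 84882/25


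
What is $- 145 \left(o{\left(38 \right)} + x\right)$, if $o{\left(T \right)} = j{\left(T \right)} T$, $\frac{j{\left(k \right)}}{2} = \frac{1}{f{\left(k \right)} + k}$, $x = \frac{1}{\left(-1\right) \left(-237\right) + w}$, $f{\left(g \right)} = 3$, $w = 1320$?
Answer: $- \frac{17164085}{63837} \approx -268.87$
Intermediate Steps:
$x = \frac{1}{1557}$ ($x = \frac{1}{\left(-1\right) \left(-237\right) + 1320} = \frac{1}{237 + 1320} = \frac{1}{1557} \approx 0.00064226$)
$j{\left(k \right)} = \frac{2}{3 + k}$
$o{\left(T \right)} = \frac{2 T}{3 + T}$ ($o{\left(T \right)} = \frac{2}{3 + T} T = \frac{2 T}{3 + T}$)
$- 145 \left(o{\left(38 \right)} + x\right) = - 145 \left(2 \cdot 38 \frac{1}{3 + 38} + \frac{1}{1557}\right) = - 145 \left(2 \cdot 38 \cdot \frac{1}{41} + \frac{1}{1557}\right) = - 145 \left(\frac{76}{41} + \frac{1}{1557}\right) = \left(-145\right) \frac{118373}{63837} = - \frac{17164085}{63837}$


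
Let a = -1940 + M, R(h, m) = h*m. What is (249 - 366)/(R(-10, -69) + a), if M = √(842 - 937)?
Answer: 9750/104173 + 39*I*√95/520865 ≈ 0.093594 + 0.0007298*I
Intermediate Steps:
M = I*√95 (M = √(-95) = I*√95 ≈ 9.7468*I)
a = -1940 + I*√95 ≈ -1940.0 + 9.7468*I
(249 - 366)/(R(-10, -69) + a) = (249 - 366)/(-10*(-69) + (-1940 + I*√95)) = -117/(690 + (-1940 + I*√95)) = -117/(-1250 + I*√95)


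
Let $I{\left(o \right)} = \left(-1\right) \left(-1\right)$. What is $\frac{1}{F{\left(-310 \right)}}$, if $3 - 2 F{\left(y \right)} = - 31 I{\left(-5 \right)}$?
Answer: $\frac{1}{17} \approx 0.058824$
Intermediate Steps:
$I{\left(o \right)} = 1$
$F{\left(y \right)} = 17$ ($F{\left(y \right)} = \frac{3}{2} - \frac{\left(-31\right) 1}{2} = \frac{3}{2} - - \frac{31}{2} = \frac{3}{2} + \frac{31}{2} = 17$)
$\frac{1}{F{\left(-310 \right)}} = \frac{1}{17}$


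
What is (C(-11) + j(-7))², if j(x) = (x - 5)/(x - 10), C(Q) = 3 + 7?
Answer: 33124/289 ≈ 114.62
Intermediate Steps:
C(Q) = 10
j(x) = (-5 + x)/(-10 + x)
(C(-11) + j(-7))² = (10 + (-5 - 7)/(-10 - 7))² = (10 - 12/(-17))² = (10 - 1/17*(-12))² = (10 + 12/17)² = (182/17)² = 33124/289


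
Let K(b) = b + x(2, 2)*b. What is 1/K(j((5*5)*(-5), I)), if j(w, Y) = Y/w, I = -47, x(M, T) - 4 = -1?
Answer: 125/188 ≈ 0.66489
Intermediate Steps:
x(M, T) = 3 (x(M, T) = 4 - 1 = 3)
K(b) = 4*b (K(b) = b + 3*b = 4*b)
1/K(j((5*5)*(-5), I)) = 1/(4*(-47/((5*5)*(-5)))) = 1/(4*(-47/(25*(-5)))) = 1/(4*(-47/(-125))) = 1/(4*(-47*(-1/125))) = 1/(4*(47/125)) = 1/(188/125) = 125/188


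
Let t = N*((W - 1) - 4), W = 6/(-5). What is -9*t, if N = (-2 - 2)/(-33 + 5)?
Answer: 279/35 ≈ 7.9714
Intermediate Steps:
W = -6/5 (W = 6*(-⅕) = -6/5 ≈ -1.2000)
N = ⅐ (N = -4/(-28) = -4*(-1/28) = ⅐ ≈ 0.14286)
t = -31/35 (t = ((-6/5 - 1) - 4)/7 = (-11/5 - 4)/7 = (⅐)*(-31/5) = -31/35 ≈ -0.88571)
-9*t = -9*(-31/35) = 279/35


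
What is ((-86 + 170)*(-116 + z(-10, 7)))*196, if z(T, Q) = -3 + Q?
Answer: -1843968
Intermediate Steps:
((-86 + 170)*(-116 + z(-10, 7)))*196 = ((-86 + 170)*(-116 + (-3 + 7)))*196 = (84*(-116 + 4))*196 = (84*(-112))*196 = -9408*196 = -1843968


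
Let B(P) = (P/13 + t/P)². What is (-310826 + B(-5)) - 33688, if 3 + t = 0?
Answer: -1455571454/4225 ≈ -3.4451e+5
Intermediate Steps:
t = -3 (t = -3 + 0 = -3)
B(P) = (-3/P + P/13)² (B(P) = (P/13 - 3/P)² = (-3/P + P/13)²)
(-310826 + B(-5)) - 33688 = (-310826 + (1/169)*(-39 + (-5)²)²/(-5)²) - 33688 = (-310826 + (1/169)*(1/25)*(-39 + 25)²) - 33688 = (-310826 + (1/169)*(1/25)*(-14)²) - 33688 = (-310826 + (1/169)*(1/25)*196) - 33688 = (-310826 + 196/4225) - 33688 = -1313239654/4225 - 33688 = -1455571454/4225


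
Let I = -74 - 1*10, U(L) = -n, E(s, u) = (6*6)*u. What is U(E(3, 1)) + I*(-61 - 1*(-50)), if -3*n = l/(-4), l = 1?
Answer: 11087/12 ≈ 923.92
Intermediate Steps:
n = 1/12 (n = -1/(3*(-4)) = -(-1)/(3*4) = -1/3*(-1/4) = 1/12 ≈ 0.083333)
E(s, u) = 36*u
U(L) = -1/12 (U(L) = -1*1/12 = -1/12)
I = -84 (I = -74 - 10 = -84)
U(E(3, 1)) + I*(-61 - 1*(-50)) = -1/12 - 84*(-61 - 1*(-50)) = -1/12 - 84*(-61 + 50) = -1/12 - 84*(-11) = -1/12 + 924 = 11087/12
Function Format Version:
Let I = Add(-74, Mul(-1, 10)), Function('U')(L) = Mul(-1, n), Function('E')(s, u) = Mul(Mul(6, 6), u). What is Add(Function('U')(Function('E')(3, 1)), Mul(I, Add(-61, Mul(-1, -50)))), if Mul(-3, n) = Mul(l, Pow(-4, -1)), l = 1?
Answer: Rational(11087, 12) ≈ 923.92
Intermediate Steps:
n = Rational(1, 12) (n = Mul(Rational(-1, 3), Mul(1, Pow(-4, -1))) = Mul(Rational(-1, 3), Mul(1, Rational(-1, 4))) = Mul(Rational(-1, 3), Rational(-1, 4)) = Rational(1, 12) ≈ 0.083333)
Function('E')(s, u) = Mul(36, u)
Function('U')(L) = Rational(-1, 12) (Function('U')(L) = Mul(-1, Rational(1, 12)) = Rational(-1, 12))
I = -84 (I = Add(-74, -10) = -84)
Add(Function('U')(Function('E')(3, 1)), Mul(I, Add(-61, Mul(-1, -50)))) = Add(Rational(-1, 12), Mul(-84, Add(-61, Mul(-1, -50)))) = Add(Rational(-1, 12), Mul(-84, Add(-61, 50))) = Add(Rational(-1, 12), Mul(-84, -11)) = Add(Rational(-1, 12), 924) = Rational(11087, 12)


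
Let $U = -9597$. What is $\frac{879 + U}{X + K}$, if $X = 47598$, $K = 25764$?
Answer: $- \frac{1453}{12227} \approx -0.11884$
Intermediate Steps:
$\frac{879 + U}{X + K} = \frac{879 - 9597}{47598 + 25764} = - \frac{8718}{73362} = \left(-8718\right) \frac{1}{73362} = - \frac{1453}{12227}$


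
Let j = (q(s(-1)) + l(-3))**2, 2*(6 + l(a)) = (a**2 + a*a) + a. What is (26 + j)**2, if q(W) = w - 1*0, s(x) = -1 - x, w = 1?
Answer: 16641/16 ≈ 1040.1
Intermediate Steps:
l(a) = -6 + a**2 + a/2 (l(a) = -6 + ((a**2 + a*a) + a)/2 = -6 + ((a**2 + a**2) + a)/2 = -6 + (2*a**2 + a)/2 = -6 + (a + 2*a**2)/2 = -6 + (a**2 + a/2) = -6 + a**2 + a/2)
q(W) = 1 (q(W) = 1 - 1*0 = 1 + 0 = 1)
j = 25/4 (j = (1 + (-6 + (-3)**2 + (1/2)*(-3)))**2 = (1 + (-6 + 9 - 3/2))**2 = (1 + 3/2)**2 = (5/2)**2 = 25/4 ≈ 6.2500)
(26 + j)**2 = (26 + 25/4)**2 = (129/4)**2 = 16641/16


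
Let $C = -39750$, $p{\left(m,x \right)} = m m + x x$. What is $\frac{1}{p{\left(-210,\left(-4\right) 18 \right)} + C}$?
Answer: $\frac{1}{9534} \approx 0.00010489$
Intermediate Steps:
$p{\left(m,x \right)} = m^{2} + x^{2}$
$\frac{1}{p{\left(-210,\left(-4\right) 18 \right)} + C} = \frac{1}{\left(\left(-210\right)^{2} + \left(\left(-4\right) 18\right)^{2}\right) - 39750} = \frac{1}{\left(44100 + \left(-72\right)^{2}\right) - 39750} = \frac{1}{\left(44100 + 5184\right) - 39750} = \frac{1}{49284 - 39750} = \frac{1}{9534}$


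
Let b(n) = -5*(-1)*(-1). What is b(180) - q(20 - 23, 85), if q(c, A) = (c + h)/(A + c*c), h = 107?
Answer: -287/47 ≈ -6.1064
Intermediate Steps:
q(c, A) = (107 + c)/(A + c**2) (q(c, A) = (c + 107)/(A + c*c) = (107 + c)/(A + c**2))
b(n) = -5 (b(n) = 5*(-1) = -5)
b(180) - q(20 - 23, 85) = -5 - (107 + (20 - 23))/(85 + (20 - 23)**2) = -5 - (107 - 3)/(85 + (-3)**2) = -5 - 104/(85 + 9) = -5 - 104/94 = -5 - 1*52/47 = -5 - 52/47 = -287/47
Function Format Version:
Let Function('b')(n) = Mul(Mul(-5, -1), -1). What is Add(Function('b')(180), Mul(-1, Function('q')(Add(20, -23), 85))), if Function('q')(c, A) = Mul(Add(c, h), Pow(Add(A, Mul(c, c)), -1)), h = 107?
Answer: Rational(-287, 47) ≈ -6.1064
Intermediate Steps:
Function('q')(c, A) = Mul(Pow(Add(A, Pow(c, 2)), -1), Add(107, c)) (Function('q')(c, A) = Mul(Add(c, 107), Pow(Add(A, Mul(c, c)), -1)) = Mul(Add(107, c), Pow(Add(A, Pow(c, 2)), -1)) = Mul(Pow(Add(A, Pow(c, 2)), -1), Add(107, c)))
Function('b')(n) = -5 (Function('b')(n) = Mul(5, -1) = -5)
Add(Function('b')(180), Mul(-1, Function('q')(Add(20, -23), 85))) = Add(-5, Mul(-1, Mul(Pow(Add(85, Pow(Add(20, -23), 2)), -1), Add(107, Add(20, -23))))) = Add(-5, Mul(-1, Mul(Pow(Add(85, Pow(-3, 2)), -1), Add(107, -3)))) = Add(-5, Mul(-1, Mul(Pow(Add(85, 9), -1), 104))) = Add(-5, Mul(-1, Mul(Pow(94, -1), 104))) = Add(-5, Mul(-1, Mul(Rational(1, 94), 104))) = Add(-5, Mul(-1, Rational(52, 47))) = Add(-5, Rational(-52, 47)) = Rational(-287, 47)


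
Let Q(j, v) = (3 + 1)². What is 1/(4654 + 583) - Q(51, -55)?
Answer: -83791/5237 ≈ -16.000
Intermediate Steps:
Q(j, v) = 16 (Q(j, v) = 4² = 16)
1/(4654 + 583) - Q(51, -55) = 1/(4654 + 583) - 1*16 = 1/5237 - 16 = -83791/5237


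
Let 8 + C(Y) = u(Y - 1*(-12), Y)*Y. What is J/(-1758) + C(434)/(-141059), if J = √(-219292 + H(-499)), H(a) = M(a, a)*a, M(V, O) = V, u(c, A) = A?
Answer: -188348/141059 - √3301/586 ≈ -1.4333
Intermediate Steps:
H(a) = a² (H(a) = a*a = a²)
J = 3*√3301 (J = √(-219292 + (-499)²) = √(-219292 + 249001) = √29709 = 3*√3301 ≈ 172.36)
C(Y) = -8 + Y² (C(Y) = -8 + Y*Y = -8 + Y²)
J/(-1758) + C(434)/(-141059) = (3*√3301)/(-1758) + (-8 + 434²)/(-141059) = (3*√3301)*(-1/1758) + (-8 + 188356)*(-1/141059) = -√3301/586 + 188348*(-1/141059) = -√3301/586 - 188348/141059 = -188348/141059 - √3301/586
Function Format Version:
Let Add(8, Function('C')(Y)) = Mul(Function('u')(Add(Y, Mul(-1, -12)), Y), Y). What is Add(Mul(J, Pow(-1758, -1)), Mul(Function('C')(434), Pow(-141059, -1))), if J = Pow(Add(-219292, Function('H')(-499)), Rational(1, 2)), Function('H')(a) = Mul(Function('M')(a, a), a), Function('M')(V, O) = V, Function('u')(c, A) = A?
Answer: Add(Rational(-188348, 141059), Mul(Rational(-1, 586), Pow(3301, Rational(1, 2)))) ≈ -1.4333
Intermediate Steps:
Function('H')(a) = Pow(a, 2) (Function('H')(a) = Mul(a, a) = Pow(a, 2))
J = Mul(3, Pow(3301, Rational(1, 2))) (J = Pow(Add(-219292, Pow(-499, 2)), Rational(1, 2)) = Pow(Add(-219292, 249001), Rational(1, 2)) = Pow(29709, Rational(1, 2)) = Mul(3, Pow(3301, Rational(1, 2))) ≈ 172.36)
Function('C')(Y) = Add(-8, Pow(Y, 2)) (Function('C')(Y) = Add(-8, Mul(Y, Y)) = Add(-8, Pow(Y, 2)))
Add(Mul(J, Pow(-1758, -1)), Mul(Function('C')(434), Pow(-141059, -1))) = Add(Mul(Mul(3, Pow(3301, Rational(1, 2))), Pow(-1758, -1)), Mul(Add(-8, Pow(434, 2)), Pow(-141059, -1))) = Add(Mul(Mul(3, Pow(3301, Rational(1, 2))), Rational(-1, 1758)), Mul(Add(-8, 188356), Rational(-1, 141059))) = Add(Mul(Rational(-1, 586), Pow(3301, Rational(1, 2))), Mul(188348, Rational(-1, 141059))) = Add(Mul(Rational(-1, 586), Pow(3301, Rational(1, 2))), Rational(-188348, 141059)) = Add(Rational(-188348, 141059), Mul(Rational(-1, 586), Pow(3301, Rational(1, 2))))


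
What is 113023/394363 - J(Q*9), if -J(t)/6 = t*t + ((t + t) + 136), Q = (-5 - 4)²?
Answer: 1261255803253/394363 ≈ 3.1982e+6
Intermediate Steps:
Q = 81 (Q = (-9)² = 81)
J(t) = -816 - 12*t - 6*t² (J(t) = -6*(t*t + ((t + t) + 136)) = -6*(t² + (2*t + 136)) = -6*(t² + (136 + 2*t)) = -6*(136 + t² + 2*t) = -816 - 12*t - 6*t²)
113023/394363 - J(Q*9) = 113023/394363 - (-816 - 972*9 - 6*(81*9)²) = 113023*(1/394363) - (-816 - 12*729 - 6*729²) = 113023/394363 - (-816 - 8748 - 6*531441) = 113023/394363 - (-816 - 8748 - 3188646) = 113023/394363 - 1*(-3198210) = 113023/394363 + 3198210 = 1261255803253/394363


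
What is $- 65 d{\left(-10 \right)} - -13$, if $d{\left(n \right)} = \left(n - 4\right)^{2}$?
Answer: $-12727$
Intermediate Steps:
$d{\left(n \right)} = \left(-4 + n\right)^{2}$
$- 65 d{\left(-10 \right)} - -13 = - 65 \left(-4 - 10\right)^{2} - -13 = - 65 \left(-14\right)^{2} + \left(-13 + 26\right) = \left(-65\right) 196 + 13 = -12740 + 13 = -12727$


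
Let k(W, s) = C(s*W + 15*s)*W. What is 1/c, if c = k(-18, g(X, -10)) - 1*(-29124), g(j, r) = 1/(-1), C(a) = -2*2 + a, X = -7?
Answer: 1/29142 ≈ 3.4315e-5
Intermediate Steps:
C(a) = -4 + a
g(j, r) = -1
k(W, s) = W*(-4 + 15*s + W*s) (k(W, s) = (-4 + (s*W + 15*s))*W = (-4 + (W*s + 15*s))*W = (-4 + (15*s + W*s))*W = (-4 + 15*s + W*s)*W = W*(-4 + 15*s + W*s))
c = 29142 (c = -18*(-4 - (15 - 18)) - 1*(-29124) = -18*(-4 - 1*(-3)) + 29124 = -18*(-4 + 3) + 29124 = -18*(-1) + 29124 = 18 + 29124 = 29142)
1/c = 1/29142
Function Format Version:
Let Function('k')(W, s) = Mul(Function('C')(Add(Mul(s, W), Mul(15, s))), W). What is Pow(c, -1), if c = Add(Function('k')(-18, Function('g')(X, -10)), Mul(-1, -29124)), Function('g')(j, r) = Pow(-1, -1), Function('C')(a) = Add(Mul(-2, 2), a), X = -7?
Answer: Rational(1, 29142) ≈ 3.4315e-5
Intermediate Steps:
Function('C')(a) = Add(-4, a)
Function('g')(j, r) = -1
Function('k')(W, s) = Mul(W, Add(-4, Mul(15, s), Mul(W, s))) (Function('k')(W, s) = Mul(Add(-4, Add(Mul(s, W), Mul(15, s))), W) = Mul(Add(-4, Add(Mul(W, s), Mul(15, s))), W) = Mul(Add(-4, Add(Mul(15, s), Mul(W, s))), W) = Mul(Add(-4, Mul(15, s), Mul(W, s)), W) = Mul(W, Add(-4, Mul(15, s), Mul(W, s))))
c = 29142 (c = Add(Mul(-18, Add(-4, Mul(-1, Add(15, -18)))), Mul(-1, -29124)) = Add(Mul(-18, Add(-4, Mul(-1, -3))), 29124) = Add(Mul(-18, Add(-4, 3)), 29124) = Add(Mul(-18, -1), 29124) = Add(18, 29124) = 29142)
Pow(c, -1) = Pow(29142, -1) = Rational(1, 29142)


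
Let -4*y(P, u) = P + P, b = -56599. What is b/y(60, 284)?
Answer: 56599/30 ≈ 1886.6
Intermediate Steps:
y(P, u) = -P/2 (y(P, u) = -(P + P)/4 = -P/2)
b/y(60, 284) = -56599/((-½*60)) = -56599/(-30) = -56599*(-1/30) = 56599/30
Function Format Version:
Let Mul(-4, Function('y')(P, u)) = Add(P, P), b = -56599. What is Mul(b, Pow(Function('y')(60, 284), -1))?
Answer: Rational(56599, 30) ≈ 1886.6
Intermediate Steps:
Function('y')(P, u) = Mul(Rational(-1, 2), P) (Function('y')(P, u) = Mul(Rational(-1, 4), Add(P, P)) = Mul(Rational(-1, 4), Mul(2, P)) = Mul(Rational(-1, 2), P))
Mul(b, Pow(Function('y')(60, 284), -1)) = Mul(-56599, Pow(Mul(Rational(-1, 2), 60), -1)) = Mul(-56599, Pow(-30, -1)) = Mul(-56599, Rational(-1, 30)) = Rational(56599, 30)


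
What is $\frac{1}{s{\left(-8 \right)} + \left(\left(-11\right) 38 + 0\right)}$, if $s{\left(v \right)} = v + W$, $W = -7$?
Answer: $- \frac{1}{433} \approx -0.0023095$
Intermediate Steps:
$s{\left(v \right)} = -7 + v$ ($s{\left(v \right)} = v - 7 = -7 + v$)
$\frac{1}{s{\left(-8 \right)} + \left(\left(-11\right) 38 + 0\right)} = \frac{1}{\left(-7 - 8\right) + \left(\left(-11\right) 38 + 0\right)} = \frac{1}{-15 + \left(-418 + 0\right)} = \frac{1}{-15 - 418} = \frac{1}{-433} = - \frac{1}{433}$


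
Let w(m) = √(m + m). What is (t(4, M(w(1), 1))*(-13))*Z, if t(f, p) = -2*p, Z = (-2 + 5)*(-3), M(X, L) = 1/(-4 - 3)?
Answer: 234/7 ≈ 33.429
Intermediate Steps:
w(m) = √2*√m (w(m) = √(2*m) = √2*√m)
M(X, L) = -⅐ (M(X, L) = 1/(-7) = -⅐)
Z = -9 (Z = 3*(-3) = -9)
(t(4, M(w(1), 1))*(-13))*Z = (-2*(-⅐)*(-13))*(-9) = ((2/7)*(-13))*(-9) = -26/7*(-9) = 234/7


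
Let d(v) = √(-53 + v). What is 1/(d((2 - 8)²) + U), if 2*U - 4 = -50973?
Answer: -101938/2597839029 - 4*I*√17/2597839029 ≈ -3.924e-5 - 6.3485e-9*I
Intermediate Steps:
U = -50969/2 (U = 2 + (½)*(-50973) = 2 - 50973/2 = -50969/2 ≈ -25485.)
1/(d((2 - 8)²) + U) = 1/(√(-53 + (2 - 8)²) - 50969/2) = 1/(√(-53 + (-6)²) - 50969/2) = 1/(√(-53 + 36) - 50969/2) = 1/(√(-17) - 50969/2) = 1/(I*√17 - 50969/2) = 1/(-50969/2 + I*√17)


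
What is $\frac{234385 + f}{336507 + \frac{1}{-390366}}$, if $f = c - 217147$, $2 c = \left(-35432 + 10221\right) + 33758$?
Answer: $\frac{8397358209}{131360891561} \approx 0.063926$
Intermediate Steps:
$c = \frac{8547}{2}$ ($c = \frac{\left(-35432 + 10221\right) + 33758}{2} = \frac{-25211 + 33758}{2} = \frac{1}{2} \cdot 8547 = \frac{8547}{2} \approx 4273.5$)
$f = - \frac{425747}{2}$ ($f = \frac{8547}{2} - 217147 = - \frac{425747}{2} \approx -2.1287 \cdot 10^{5}$)
$\frac{234385 + f}{336507 + \frac{1}{-390366}} = \frac{234385 - \frac{425747}{2}}{336507 + \frac{1}{-390366}} = \frac{43023}{2 \left(336507 - \frac{1}{390366}\right)} = \frac{43023}{2 \cdot \frac{131360891561}{390366}} = \frac{43023}{2} \cdot \frac{390366}{131360891561} = \frac{8397358209}{131360891561}$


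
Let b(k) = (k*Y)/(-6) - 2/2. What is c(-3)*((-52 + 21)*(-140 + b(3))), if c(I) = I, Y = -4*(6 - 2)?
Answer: -12369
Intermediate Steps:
Y = -16 (Y = -4*4 = -16)
b(k) = -1 + 8*k/3 (b(k) = (k*(-16))/(-6) - 2/2 = -16*k*(-⅙) - 2*½ = 8*k/3 - 1 = -1 + 8*k/3)
c(-3)*((-52 + 21)*(-140 + b(3))) = -3*(-52 + 21)*(-140 + (-1 + (8/3)*3)) = -(-93)*(-140 + (-1 + 8)) = -(-93)*(-140 + 7) = -(-93)*(-133) = -3*4123 = -12369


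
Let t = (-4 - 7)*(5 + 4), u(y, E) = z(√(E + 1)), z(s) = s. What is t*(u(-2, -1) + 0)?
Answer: 0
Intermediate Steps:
u(y, E) = √(1 + E) (u(y, E) = √(E + 1) = √(1 + E))
t = -99 (t = -11*9 = -99)
t*(u(-2, -1) + 0) = -99*(√(1 - 1) + 0) = -99*(√0 + 0) = -99*(0 + 0) = -99*0 = 0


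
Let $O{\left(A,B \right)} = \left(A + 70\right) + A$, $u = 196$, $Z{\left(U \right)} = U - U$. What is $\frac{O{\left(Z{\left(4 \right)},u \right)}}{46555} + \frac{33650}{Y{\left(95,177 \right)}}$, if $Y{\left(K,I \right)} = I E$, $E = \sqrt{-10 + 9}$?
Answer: $\frac{14}{9311} - \frac{33650 i}{177} \approx 0.0015036 - 190.11 i$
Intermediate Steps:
$Z{\left(U \right)} = 0$
$E = i$ ($E = \sqrt{-1} = i \approx 1.0 i$)
$Y{\left(K,I \right)} = i I$ ($Y{\left(K,I \right)} = I i = i I$)
$O{\left(A,B \right)} = 70 + 2 A$ ($O{\left(A,B \right)} = \left(70 + A\right) + A = 70 + 2 A$)
$\frac{O{\left(Z{\left(4 \right)},u \right)}}{46555} + \frac{33650}{Y{\left(95,177 \right)}} = \frac{70 + 2 \cdot 0}{46555} + \frac{33650}{i 177} = \left(70 + 0\right) \frac{1}{46555} + \frac{33650}{177 i} = 70 \cdot \frac{1}{46555} + 33650 \left(- \frac{i}{177}\right) = \frac{14}{9311} - \frac{33650 i}{177}$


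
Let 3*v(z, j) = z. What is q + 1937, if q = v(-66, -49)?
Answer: 1915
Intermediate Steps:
v(z, j) = z/3
q = -22 (q = (⅓)*(-66) = -22)
q + 1937 = -22 + 1937 = 1915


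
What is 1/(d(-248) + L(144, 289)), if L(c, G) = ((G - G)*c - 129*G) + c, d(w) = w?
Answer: -1/37385 ≈ -2.6749e-5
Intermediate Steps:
L(c, G) = c - 129*G (L(c, G) = (0*c - 129*G) + c = (0 - 129*G) + c = -129*G + c = c - 129*G)
1/(d(-248) + L(144, 289)) = 1/(-248 + (144 - 129*289)) = 1/(-248 + (144 - 37281)) = 1/(-248 - 37137) = 1/(-37385) = -1/37385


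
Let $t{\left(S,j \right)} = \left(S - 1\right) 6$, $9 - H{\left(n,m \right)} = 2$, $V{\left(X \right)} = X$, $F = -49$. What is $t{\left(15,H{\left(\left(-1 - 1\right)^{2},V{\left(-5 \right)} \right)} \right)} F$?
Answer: $-4116$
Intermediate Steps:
$H{\left(n,m \right)} = 7$ ($H{\left(n,m \right)} = 9 - 2 = 7$)
$t{\left(S,j \right)} = -6 + 6 S$ ($t{\left(S,j \right)} = \left(-1 + S\right) 6 = -6 + 6 S$)
$t{\left(15,H{\left(\left(-1 - 1\right)^{2},V{\left(-5 \right)} \right)} \right)} F = \left(-6 + 6 \cdot 15\right) \left(-49\right) = \left(-6 + 90\right) \left(-49\right) = 84 \left(-49\right) = -4116$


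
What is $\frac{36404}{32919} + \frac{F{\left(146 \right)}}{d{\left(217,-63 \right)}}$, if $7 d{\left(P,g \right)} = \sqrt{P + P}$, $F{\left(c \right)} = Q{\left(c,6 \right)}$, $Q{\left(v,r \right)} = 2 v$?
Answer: $\frac{36404}{32919} + \frac{146 \sqrt{434}}{31} \approx 99.221$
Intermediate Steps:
$F{\left(c \right)} = 2 c$
$d{\left(P,g \right)} = \frac{\sqrt{2} \sqrt{P}}{7}$ ($d{\left(P,g \right)} = \frac{\sqrt{P + P}}{7} = \frac{\sqrt{2 P}}{7} = \frac{\sqrt{2} \sqrt{P}}{7}$)
$\frac{36404}{32919} + \frac{F{\left(146 \right)}}{d{\left(217,-63 \right)}} = \frac{36404}{32919} + \frac{2 \cdot 146}{\frac{1}{7} \sqrt{2} \sqrt{217}} = 36404 \cdot \frac{1}{32919} + \frac{292}{\frac{1}{7} \sqrt{434}} = \frac{36404}{32919} + 292 \frac{\sqrt{434}}{62} = \frac{36404}{32919} + \frac{146 \sqrt{434}}{31}$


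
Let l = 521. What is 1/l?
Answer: 1/521 ≈ 0.0019194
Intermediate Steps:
1/l = 1/521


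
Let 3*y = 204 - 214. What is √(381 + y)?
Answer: √3399/3 ≈ 19.434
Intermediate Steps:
y = -10/3 (y = (204 - 214)/3 = (⅓)*(-10) = -10/3 ≈ -3.3333)
√(381 + y) = √(381 - 10/3) = √(1133/3) = √3399/3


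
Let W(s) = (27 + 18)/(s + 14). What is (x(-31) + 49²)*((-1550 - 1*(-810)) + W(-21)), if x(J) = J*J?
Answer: -17566450/7 ≈ -2.5095e+6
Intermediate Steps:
x(J) = J²
W(s) = 45/(14 + s)
(x(-31) + 49²)*((-1550 - 1*(-810)) + W(-21)) = ((-31)² + 49²)*((-1550 - 1*(-810)) + 45/(14 - 21)) = (961 + 2401)*((-1550 + 810) + 45/(-7)) = 3362*(-740 + 45*(-⅐)) = 3362*(-740 - 45/7) = 3362*(-5225/7) = -17566450/7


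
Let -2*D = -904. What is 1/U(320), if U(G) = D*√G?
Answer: √5/18080 ≈ 0.00012368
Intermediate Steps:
D = 452 (D = -½*(-904) = 452)
U(G) = 452*√G
1/U(320) = 1/(452*√320) = 1/(452*(8*√5)) = 1/(3616*√5) = √5/18080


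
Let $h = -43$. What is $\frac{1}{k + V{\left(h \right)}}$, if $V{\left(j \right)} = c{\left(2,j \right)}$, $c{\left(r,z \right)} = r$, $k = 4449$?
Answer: $\frac{1}{4451} \approx 0.00022467$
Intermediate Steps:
$V{\left(j \right)} = 2$
$\frac{1}{k + V{\left(h \right)}} = \frac{1}{4449 + 2} = \frac{1}{4451}$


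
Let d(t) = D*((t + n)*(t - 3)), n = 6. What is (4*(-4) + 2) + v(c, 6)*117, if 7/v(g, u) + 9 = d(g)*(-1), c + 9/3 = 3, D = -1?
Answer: -133/3 ≈ -44.333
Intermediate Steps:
c = 0 (c = -3 + 3 = 0)
d(t) = -(-3 + t)*(6 + t) (d(t) = -(t + 6)*(t - 3) = -(6 + t)*(-3 + t) = -(-3 + t)*(6 + t))
v(g, u) = 7/(-27 + g**2 + 3*g) (v(g, u) = 7/(-9 + (18 - g**2 - 3*g)*(-1)) = 7/(-9 + (-18 + g**2 + 3*g)) = 7/(-27 + g**2 + 3*g))
(4*(-4) + 2) + v(c, 6)*117 = (4*(-4) + 2) + (7/(-27 + 0**2 + 3*0))*117 = (-16 + 2) + (7/(-27 + 0 + 0))*117 = -14 + (7/(-27))*117 = -14 + (7*(-1/27))*117 = -14 - 7/27*117 = -14 - 91/3 = -133/3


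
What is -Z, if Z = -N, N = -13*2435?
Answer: -31655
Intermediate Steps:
N = -31655
Z = 31655 (Z = -1*(-31655) = 31655)
-Z = -1*31655 = -31655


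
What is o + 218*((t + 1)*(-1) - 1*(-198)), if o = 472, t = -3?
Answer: 44072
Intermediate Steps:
o + 218*((t + 1)*(-1) - 1*(-198)) = 472 + 218*((-3 + 1)*(-1) - 1*(-198)) = 472 + 218*(-2*(-1) + 198) = 472 + 218*(2 + 198) = 472 + 218*200 = 472 + 43600 = 44072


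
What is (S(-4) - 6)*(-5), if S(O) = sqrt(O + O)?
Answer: 30 - 10*I*sqrt(2) ≈ 30.0 - 14.142*I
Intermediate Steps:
S(O) = sqrt(2)*sqrt(O) (S(O) = sqrt(2*O) = sqrt(2)*sqrt(O))
(S(-4) - 6)*(-5) = (sqrt(2)*sqrt(-4) - 6)*(-5) = (sqrt(2)*(2*I) - 6)*(-5) = (2*I*sqrt(2) - 6)*(-5) = (-6 + 2*I*sqrt(2))*(-5) = 30 - 10*I*sqrt(2)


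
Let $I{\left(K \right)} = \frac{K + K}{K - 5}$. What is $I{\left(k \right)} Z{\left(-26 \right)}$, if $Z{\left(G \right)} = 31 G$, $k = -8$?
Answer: $-992$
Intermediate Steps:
$I{\left(K \right)} = \frac{2 K}{-5 + K}$
$I{\left(k \right)} Z{\left(-26 \right)} = 2 \left(-8\right) \frac{1}{-5 - 8} \cdot 31 \left(-26\right) = 2 \left(-8\right) \frac{1}{-13} \left(-806\right) = 2 \left(-8\right) \left(- \frac{1}{13}\right) \left(-806\right) = \frac{16}{13} \left(-806\right) = -992$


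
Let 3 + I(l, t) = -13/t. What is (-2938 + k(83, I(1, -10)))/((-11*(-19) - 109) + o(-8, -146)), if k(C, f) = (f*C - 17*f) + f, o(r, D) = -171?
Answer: 30519/710 ≈ 42.984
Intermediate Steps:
I(l, t) = -3 - 13/t
k(C, f) = -16*f + C*f (k(C, f) = (C*f - 17*f) + f = (-17*f + C*f) + f = -16*f + C*f)
(-2938 + k(83, I(1, -10)))/((-11*(-19) - 109) + o(-8, -146)) = (-2938 + (-3 - 13/(-10))*(-16 + 83))/((-11*(-19) - 109) - 171) = (-2938 + (-3 - 13*(-⅒))*67)/((209 - 109) - 171) = (-2938 + (-3 + 13/10)*67)/(100 - 171) = (-2938 - 17/10*67)/(-71) = (-2938 - 1139/10)*(-1/71) = -30519/10*(-1/71) = 30519/710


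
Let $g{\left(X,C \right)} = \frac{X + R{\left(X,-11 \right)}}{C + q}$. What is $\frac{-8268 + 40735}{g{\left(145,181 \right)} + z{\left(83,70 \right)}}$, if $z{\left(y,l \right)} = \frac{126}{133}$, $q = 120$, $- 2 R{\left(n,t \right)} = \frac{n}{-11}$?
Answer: $\frac{4084933006}{182561} \approx 22376.0$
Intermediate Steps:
$R{\left(n,t \right)} = \frac{n}{22}$ ($R{\left(n,t \right)} = - \frac{n \frac{1}{-11}}{2} = - \frac{n \left(- \frac{1}{11}\right)}{2} = - \frac{\left(- \frac{1}{11}\right) n}{2} = \frac{n}{22}$)
$g{\left(X,C \right)} = \frac{23 X}{22 \left(120 + C\right)}$ ($g{\left(X,C \right)} = \frac{X + \frac{X}{22}}{C + 120} = \frac{\frac{23}{22} X}{120 + C} = \frac{23 X}{22 \left(120 + C\right)}$)
$z{\left(y,l \right)} = \frac{18}{19}$ ($z{\left(y,l \right)} = 126 \cdot \frac{1}{133} = \frac{18}{19}$)
$\frac{-8268 + 40735}{g{\left(145,181 \right)} + z{\left(83,70 \right)}} = \frac{-8268 + 40735}{\frac{23}{22} \cdot 145 \frac{1}{120 + 181} + \frac{18}{19}} = \frac{32467}{\frac{23}{22} \cdot 145 \cdot \frac{1}{301} + \frac{18}{19}} = \frac{32467}{\frac{3335}{6622} + \frac{18}{19}} = \frac{32467}{\frac{182561}{125818}} = 32467 \cdot \frac{125818}{182561} = \frac{4084933006}{182561}$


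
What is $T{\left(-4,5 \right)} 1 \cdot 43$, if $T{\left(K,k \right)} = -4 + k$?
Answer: $43$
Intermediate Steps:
$T{\left(-4,5 \right)} 1 \cdot 43 = \left(-4 + 5\right) 1 \cdot 43 = 1 \cdot 1 \cdot 43 = 1 \cdot 43 = 43$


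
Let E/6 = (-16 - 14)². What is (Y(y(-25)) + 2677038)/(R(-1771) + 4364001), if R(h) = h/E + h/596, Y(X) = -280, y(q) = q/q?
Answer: 2153719486800/3511272549871 ≈ 0.61337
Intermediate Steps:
y(q) = 1
E = 5400 (E = 6*(-16 - 14)² = 6*(-30)² = 6*900 = 5400)
R(h) = 1499*h/804600 (R(h) = h/5400 + h/596 = 1499*h/804600)
(Y(y(-25)) + 2677038)/(R(-1771) + 4364001) = (-280 + 2677038)/((1499/804600)*(-1771) + 4364001) = 2676758/(-2654729/804600 + 4364001) = 2676758/(3511272549871/804600) = 2676758*(804600/3511272549871) = 2153719486800/3511272549871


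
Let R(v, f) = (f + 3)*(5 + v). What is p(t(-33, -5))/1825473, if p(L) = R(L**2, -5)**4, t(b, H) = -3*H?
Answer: 44774560000/1825473 ≈ 24528.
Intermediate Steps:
R(v, f) = (3 + f)*(5 + v)
p(L) = (-10 - 2*L**2)**4 (p(L) = (15 + 3*L**2 + 5*(-5) - 5*L**2)**4 = (15 + 3*L**2 - 25 - 5*L**2)**4 = (-10 - 2*L**2)**4)
p(t(-33, -5))/1825473 = (16*(5 + (-3*(-5))**2)**4)/1825473 = (16*(5 + 15**2)**4)*(1/1825473) = (16*(5 + 225)**4)*(1/1825473) = (16*230**4)*(1/1825473) = (16*2798410000)*(1/1825473) = 44774560000*(1/1825473) = 44774560000/1825473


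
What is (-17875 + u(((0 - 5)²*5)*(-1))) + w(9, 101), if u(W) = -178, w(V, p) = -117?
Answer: -18170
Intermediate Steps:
(-17875 + u(((0 - 5)²*5)*(-1))) + w(9, 101) = (-17875 - 178) - 117 = -18053 - 117 = -18170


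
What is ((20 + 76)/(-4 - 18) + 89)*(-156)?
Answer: -145236/11 ≈ -13203.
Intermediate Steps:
((20 + 76)/(-4 - 18) + 89)*(-156) = (96/(-22) + 89)*(-156) = (96*(-1/22) + 89)*(-156) = (-48/11 + 89)*(-156) = (931/11)*(-156) = -145236/11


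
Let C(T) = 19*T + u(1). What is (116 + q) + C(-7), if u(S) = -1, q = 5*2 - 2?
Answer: -10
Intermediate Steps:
q = 8 (q = 10 - 2 = 8)
C(T) = -1 + 19*T (C(T) = 19*T - 1 = -1 + 19*T)
(116 + q) + C(-7) = (116 + 8) + (-1 + 19*(-7)) = 124 + (-1 - 133) = 124 - 134 = -10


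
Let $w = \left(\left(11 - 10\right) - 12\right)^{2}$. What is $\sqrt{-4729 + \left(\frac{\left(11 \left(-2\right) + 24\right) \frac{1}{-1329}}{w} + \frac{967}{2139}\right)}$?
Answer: $\frac{i \sqrt{513738587874433686}}{10423347} \approx 68.764 i$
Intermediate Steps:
$w = 121$ ($w = \left(\left(11 - 10\right) - 12\right)^{2} = \left(1 - 12\right)^{2} = \left(-11\right)^{2} = 121$)
$\sqrt{-4729 + \left(\frac{\left(11 \left(-2\right) + 24\right) \frac{1}{-1329}}{w} + \frac{967}{2139}\right)} = \sqrt{-4729 + \left(\frac{\left(11 \left(-2\right) + 24\right) \frac{1}{-1329}}{121} + \frac{967}{2139}\right)} = \sqrt{-4729 + \left(\left(-22 + 24\right) \left(- \frac{1}{1329}\right) \frac{1}{121} + 967 \cdot \frac{1}{2139}\right)} = \sqrt{-4729 + \left(2 \left(- \frac{1}{1329}\right) \frac{1}{121} + \frac{967}{2139}\right)} = \sqrt{-4729 + \left(\left(- \frac{2}{1329}\right) \frac{1}{121} + \frac{967}{2139}\right)} = \sqrt{-4729 + \left(- \frac{2}{160809} + \frac{967}{2139}\right)} = \sqrt{-4729 + \frac{51832675}{114656817}} = \sqrt{- \frac{542160254918}{114656817}} = \frac{i \sqrt{513738587874433686}}{10423347}$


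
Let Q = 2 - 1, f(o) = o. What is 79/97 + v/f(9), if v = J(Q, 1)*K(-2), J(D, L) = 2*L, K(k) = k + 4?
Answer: 1099/873 ≈ 1.2589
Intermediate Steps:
K(k) = 4 + k
Q = 1
v = 4 (v = (2*1)*(4 - 2) = 2*2 = 4)
79/97 + v/f(9) = 79/97 + 4/9 = 1099/873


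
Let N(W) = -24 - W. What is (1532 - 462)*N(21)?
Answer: -48150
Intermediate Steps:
(1532 - 462)*N(21) = (1532 - 462)*(-24 - 1*21) = 1070*(-24 - 21) = 1070*(-45) = -48150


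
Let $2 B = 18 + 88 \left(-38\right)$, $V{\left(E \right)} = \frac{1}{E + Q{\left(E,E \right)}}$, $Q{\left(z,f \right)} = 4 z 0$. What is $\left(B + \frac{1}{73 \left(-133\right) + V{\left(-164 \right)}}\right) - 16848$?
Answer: $- \frac{29474639711}{1592277} \approx -18511.0$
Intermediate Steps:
$Q{\left(z,f \right)} = 0$
$V{\left(E \right)} = \frac{1}{E}$ ($V{\left(E \right)} = \frac{1}{E + 0} = \frac{1}{E}$)
$B = -1663$ ($B = \frac{18 + 88 \left(-38\right)}{2} = \frac{18 - 3344}{2} = \frac{1}{2} \left(-3326\right) = -1663$)
$\left(B + \frac{1}{73 \left(-133\right) + V{\left(-164 \right)}}\right) - 16848 = \left(-1663 + \frac{1}{73 \left(-133\right) + \frac{1}{-164}}\right) - 16848 = \left(-1663 + \frac{1}{-9709 - \frac{1}{164}}\right) - 16848 = \left(-1663 + \frac{1}{- \frac{1592277}{164}}\right) - 16848 = \left(-1663 - \frac{164}{1592277}\right) - 16848 = - \frac{2647956815}{1592277} - 16848 = - \frac{29474639711}{1592277}$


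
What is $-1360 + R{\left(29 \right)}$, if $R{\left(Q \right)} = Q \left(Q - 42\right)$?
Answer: $-1737$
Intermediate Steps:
$R{\left(Q \right)} = Q \left(-42 + Q\right)$
$-1360 + R{\left(29 \right)} = -1360 + 29 \left(-42 + 29\right) = -1360 + 29 \left(-13\right) = -1360 - 377 = -1737$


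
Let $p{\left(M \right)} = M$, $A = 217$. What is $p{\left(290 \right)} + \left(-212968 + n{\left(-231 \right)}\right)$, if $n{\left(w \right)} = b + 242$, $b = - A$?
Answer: $-212653$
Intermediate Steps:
$b = -217$ ($b = \left(-1\right) 217 = -217$)
$n{\left(w \right)} = 25$ ($n{\left(w \right)} = -217 + 242 = 25$)
$p{\left(290 \right)} + \left(-212968 + n{\left(-231 \right)}\right) = 290 + \left(-212968 + 25\right) = 290 - 212943 = -212653$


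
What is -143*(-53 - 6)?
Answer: 8437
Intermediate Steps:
-143*(-53 - 6) = -143*(-59) = 8437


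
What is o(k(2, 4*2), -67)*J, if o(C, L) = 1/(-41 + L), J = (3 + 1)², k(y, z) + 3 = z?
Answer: -4/27 ≈ -0.14815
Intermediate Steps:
k(y, z) = -3 + z
J = 16 (J = 4² = 16)
o(k(2, 4*2), -67)*J = 16/(-41 - 67) = 16/(-108) = -1/108*16 = -4/27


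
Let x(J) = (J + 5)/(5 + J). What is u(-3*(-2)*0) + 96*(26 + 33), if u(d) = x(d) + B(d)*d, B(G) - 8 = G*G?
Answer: 5665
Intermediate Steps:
B(G) = 8 + G² (B(G) = 8 + G*G = 8 + G²)
x(J) = 1 (x(J) = (5 + J)/(5 + J) = 1)
u(d) = 1 + d*(8 + d²) (u(d) = 1 + (8 + d²)*d = 1 + d*(8 + d²))
u(-3*(-2)*0) + 96*(26 + 33) = (1 + (-3*(-2)*0)*(8 + (-3*(-2)*0)²)) + 96*(26 + 33) = (1 + (6*0)*(8 + (6*0)²)) + 96*59 = (1 + 0*(8 + 0²)) + 5664 = (1 + 0*(8 + 0)) + 5664 = (1 + 0*8) + 5664 = (1 + 0) + 5664 = 1 + 5664 = 5665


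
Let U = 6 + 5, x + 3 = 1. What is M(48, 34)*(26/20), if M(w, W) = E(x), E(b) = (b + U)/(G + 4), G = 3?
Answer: 117/70 ≈ 1.6714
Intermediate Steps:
x = -2 (x = -3 + 1 = -2)
U = 11
E(b) = 11/7 + b/7 (E(b) = (b + 11)/(3 + 4) = (11 + b)/7 = (11 + b)*(⅐) = 11/7 + b/7)
M(w, W) = 9/7 (M(w, W) = 11/7 + (⅐)*(-2) = 11/7 - 2/7 = 9/7)
M(48, 34)*(26/20) = 9*(26/20)/7 = 9*(26*(1/20))/7 = (9/7)*(13/10) = 117/70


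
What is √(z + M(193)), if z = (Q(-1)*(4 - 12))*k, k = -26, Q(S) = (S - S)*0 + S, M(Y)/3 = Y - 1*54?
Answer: √209 ≈ 14.457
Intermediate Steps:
M(Y) = -162 + 3*Y (M(Y) = 3*(Y - 1*54) = 3*(Y - 54) = 3*(-54 + Y) = -162 + 3*Y)
Q(S) = S (Q(S) = 0*0 + S = 0 + S = S)
z = -208 (z = -(4 - 12)*(-26) = -1*(-8)*(-26) = 8*(-26) = -208)
√(z + M(193)) = √(-208 + (-162 + 3*193)) = √(-208 + (-162 + 579)) = √(-208 + 417) = √209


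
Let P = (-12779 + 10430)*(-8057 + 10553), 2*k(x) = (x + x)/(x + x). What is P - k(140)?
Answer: -11726209/2 ≈ -5.8631e+6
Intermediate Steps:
k(x) = 1/2 (k(x) = ((x + x)/(x + x))/2 = ((2*x)/((2*x)))/2 = ((2*x)*(1/(2*x)))/2 = (1/2)*1 = 1/2)
P = -5863104 (P = -2349*2496 = -5863104)
P - k(140) = -5863104 - 1*1/2 = -5863104 - 1/2 = -11726209/2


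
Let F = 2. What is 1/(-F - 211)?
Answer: -1/213 ≈ -0.0046948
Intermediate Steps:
1/(-F - 211) = 1/(-1*2 - 211) = 1/(-2 - 211) = 1/(-213) = -1/213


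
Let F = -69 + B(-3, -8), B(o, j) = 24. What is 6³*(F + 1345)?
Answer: 280800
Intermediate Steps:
F = -45 (F = -69 + 24 = -45)
6³*(F + 1345) = 6³*(-45 + 1345) = 216*1300 = 280800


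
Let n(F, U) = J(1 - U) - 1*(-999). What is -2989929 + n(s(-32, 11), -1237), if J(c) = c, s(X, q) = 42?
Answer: -2987692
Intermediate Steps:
n(F, U) = 1000 - U (n(F, U) = (1 - U) - 1*(-999) = (1 - U) + 999 = 1000 - U)
-2989929 + n(s(-32, 11), -1237) = -2989929 + (1000 - 1*(-1237)) = -2989929 + (1000 + 1237) = -2989929 + 2237 = -2987692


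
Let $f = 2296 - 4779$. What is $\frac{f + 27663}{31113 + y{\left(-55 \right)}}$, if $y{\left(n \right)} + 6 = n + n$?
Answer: $\frac{25180}{30997} \approx 0.81234$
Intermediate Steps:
$y{\left(n \right)} = -6 + 2 n$ ($y{\left(n \right)} = -6 + \left(n + n\right) = -6 + 2 n$)
$f = -2483$ ($f = 2296 - 4779 = -2483$)
$\frac{f + 27663}{31113 + y{\left(-55 \right)}} = \frac{-2483 + 27663}{31113 + \left(-6 + 2 \left(-55\right)\right)} = \frac{25180}{31113 - 116} = \frac{25180}{30997}$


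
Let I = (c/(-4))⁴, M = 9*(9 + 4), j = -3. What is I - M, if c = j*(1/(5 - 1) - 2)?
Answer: -7473231/65536 ≈ -114.03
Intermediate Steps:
M = 117 (M = 9*13 = 117)
c = 21/4 (c = -3*(1/(5 - 1) - 2) = -3*(1/4 - 2) = -3*(¼ - 2) = -3*(-7/4) = 21/4 ≈ 5.2500)
I = 194481/65536 (I = ((21/4)/(-4))⁴ = ((21/4)*(-¼))⁴ = (-21/16)⁴ = 194481/65536 ≈ 2.9675)
I - M = 194481/65536 - 1*117 = 194481/65536 - 117 = -7473231/65536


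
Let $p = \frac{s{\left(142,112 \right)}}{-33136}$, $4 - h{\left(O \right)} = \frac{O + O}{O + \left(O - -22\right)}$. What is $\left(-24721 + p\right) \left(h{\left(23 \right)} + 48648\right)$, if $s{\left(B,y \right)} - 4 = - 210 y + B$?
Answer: $- \frac{677481288060945}{563312} \approx -1.2027 \cdot 10^{9}$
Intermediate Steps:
$h{\left(O \right)} = 4 - \frac{2 O}{22 + 2 O}$ ($h{\left(O \right)} = 4 - \frac{O + O}{O + \left(O - -22\right)} = 4 - \frac{2 O}{O + \left(O + 22\right)} = 4 - \frac{2 O}{O + \left(22 + O\right)} = 4 - \frac{2 O}{22 + 2 O}$)
$s{\left(B,y \right)} = 4 + B - 210 y$ ($s{\left(B,y \right)} = 4 + \left(- 210 y + B\right) = 4 + \left(B - 210 y\right) = 4 + B - 210 y$)
$p = \frac{11687}{16568}$ ($p = \frac{4 + 142 - 23520}{-33136} = \left(4 + 142 - 23520\right) \left(- \frac{1}{33136}\right) = \left(-23374\right) \left(- \frac{1}{33136}\right) = \frac{11687}{16568} \approx 0.7054$)
$\left(-24721 + p\right) \left(h{\left(23 \right)} + 48648\right) = \left(-24721 + \frac{11687}{16568}\right) \left(\frac{44 + 3 \cdot 23}{11 + 23} + 48648\right) = - \frac{409565841 \left(\frac{44 + 69}{34} + 48648\right)}{16568} = - \frac{409565841 \left(\frac{1}{34} \cdot 113 + 48648\right)}{16568} = - \frac{409565841 \left(\frac{113}{34} + 48648\right)}{16568} = \left(- \frac{409565841}{16568}\right) \frac{1654145}{34} = - \frac{677481288060945}{563312}$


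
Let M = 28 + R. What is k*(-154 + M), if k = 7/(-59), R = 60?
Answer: 462/59 ≈ 7.8305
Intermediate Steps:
M = 88 (M = 28 + 60 = 88)
k = -7/59 (k = 7*(-1/59) = -7/59 ≈ -0.11864)
k*(-154 + M) = -7*(-154 + 88)/59 = -7/59*(-66) = 462/59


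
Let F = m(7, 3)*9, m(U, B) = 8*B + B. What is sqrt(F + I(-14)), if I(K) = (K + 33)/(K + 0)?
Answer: sqrt(47362)/14 ≈ 15.545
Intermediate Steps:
I(K) = (33 + K)/K
m(U, B) = 9*B
F = 243 (F = (9*3)*9 = 27*9 = 243)
sqrt(F + I(-14)) = sqrt(243 + (33 - 14)/(-14)) = sqrt(243 - 1/14*19) = sqrt(243 - 19/14) = sqrt(3383/14) = sqrt(47362)/14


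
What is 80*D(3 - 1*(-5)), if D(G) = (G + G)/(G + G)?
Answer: 80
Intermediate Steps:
D(G) = 1 (D(G) = (2*G)/((2*G)) = (2*G)*(1/(2*G)) = 1)
80*D(3 - 1*(-5)) = 80*1 = 80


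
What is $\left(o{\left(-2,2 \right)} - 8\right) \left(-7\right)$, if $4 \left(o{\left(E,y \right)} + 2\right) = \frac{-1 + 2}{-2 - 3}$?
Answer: $\frac{1407}{20} \approx 70.35$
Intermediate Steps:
$o{\left(E,y \right)} = - \frac{41}{20}$ ($o{\left(E,y \right)} = -2 + \frac{\left(-1 + 2\right) \frac{1}{-2 - 3}}{4} = -2 + \frac{1 \frac{1}{-5}}{4} = -2 + \frac{1 \left(- \frac{1}{5}\right)}{4} = -2 + \frac{1}{4} \left(- \frac{1}{5}\right) = -2 - \frac{1}{20} = - \frac{41}{20}$)
$\left(o{\left(-2,2 \right)} - 8\right) \left(-7\right) = \left(- \frac{41}{20} - 8\right) \left(-7\right) = \left(- \frac{201}{20}\right) \left(-7\right) = \frac{1407}{20}$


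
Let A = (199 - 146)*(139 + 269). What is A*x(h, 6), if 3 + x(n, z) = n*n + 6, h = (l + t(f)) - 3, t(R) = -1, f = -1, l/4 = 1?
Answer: 64872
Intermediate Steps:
l = 4 (l = 4*1 = 4)
A = 21624 (A = 53*408 = 21624)
h = 0 (h = (4 - 1) - 3 = 3 - 3 = 0)
x(n, z) = 3 + n**2 (x(n, z) = -3 + (n*n + 6) = -3 + (n**2 + 6) = -3 + (6 + n**2) = 3 + n**2)
A*x(h, 6) = 21624*(3 + 0**2) = 21624*(3 + 0) = 21624*3 = 64872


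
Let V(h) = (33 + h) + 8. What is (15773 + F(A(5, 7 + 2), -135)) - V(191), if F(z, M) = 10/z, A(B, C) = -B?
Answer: 15539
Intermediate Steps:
V(h) = 41 + h
(15773 + F(A(5, 7 + 2), -135)) - V(191) = (15773 + 10/((-1*5))) - (41 + 191) = (15773 + 10/(-5)) - 1*232 = (15773 + 10*(-⅕)) - 232 = (15773 - 2) - 232 = 15771 - 232 = 15539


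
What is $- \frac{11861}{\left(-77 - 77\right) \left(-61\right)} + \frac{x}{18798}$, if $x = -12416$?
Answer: $- \frac{169799491}{88294206} \approx -1.9231$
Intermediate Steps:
$- \frac{11861}{\left(-77 - 77\right) \left(-61\right)} + \frac{x}{18798} = - \frac{11861}{\left(-77 - 77\right) \left(-61\right)} - \frac{12416}{18798} = - \frac{11861}{\left(-154\right) \left(-61\right)} - \frac{6208}{9399} = - \frac{11861}{9394} - \frac{6208}{9399} = - \frac{169799491}{88294206}$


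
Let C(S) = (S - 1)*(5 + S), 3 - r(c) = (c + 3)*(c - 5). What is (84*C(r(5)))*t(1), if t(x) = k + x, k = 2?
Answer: 4032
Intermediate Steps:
r(c) = 3 - (-5 + c)*(3 + c) (r(c) = 3 - (c + 3)*(c - 5) = 3 - (3 + c)*(-5 + c) = 3 - (-5 + c)*(3 + c))
C(S) = (-1 + S)*(5 + S)
t(x) = 2 + x
(84*C(r(5)))*t(1) = (84*(-5 + (18 - 1*5² + 2*5)² + 4*(18 - 1*5² + 2*5)))*(2 + 1) = (84*(-5 + (18 - 1*25 + 10)² + 4*(18 - 1*25 + 10)))*3 = (84*(-5 + (18 - 25 + 10)² + 4*(18 - 25 + 10)))*3 = (84*(-5 + 3² + 4*3))*3 = (84*(-5 + 9 + 12))*3 = (84*16)*3 = 1344*3 = 4032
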